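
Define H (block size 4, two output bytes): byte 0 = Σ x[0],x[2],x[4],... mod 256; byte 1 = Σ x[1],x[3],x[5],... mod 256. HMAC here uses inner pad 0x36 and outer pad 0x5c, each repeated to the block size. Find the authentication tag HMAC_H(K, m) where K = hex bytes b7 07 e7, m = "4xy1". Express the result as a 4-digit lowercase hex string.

Key hex bytes b7 07 e7 is 3 bytes ≤ B = 4; zero-pad to 4 bytes: K' = b7 07 e7 00.
K' ⊕ ipad = 81 31 d1 36.  K' ⊕ opad = eb 5b bb 5c.
Inner input = (K'⊕ipad) ∥ m = 81 31 d1 36 ∥ 34 78 79 31.
Inner hash: even-index sum = 511 mod 256 = 255; odd-index sum = 272 mod 256 = 16 → ff 10.
Outer input = (K'⊕opad) ∥ inner = eb 5b bb 5c ∥ ff 10.
Outer hash (tag): even-index sum = 677 mod 256 = 165; odd-index sum = 199 mod 256 = 199 → a5 c7.

a5c7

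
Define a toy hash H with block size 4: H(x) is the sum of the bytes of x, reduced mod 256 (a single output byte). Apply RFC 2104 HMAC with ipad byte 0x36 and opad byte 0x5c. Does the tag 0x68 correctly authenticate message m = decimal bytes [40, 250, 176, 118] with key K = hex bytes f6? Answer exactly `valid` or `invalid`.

valid

Key hex bytes f6 is 1 byte ≤ B = 4; zero-pad to 4 bytes: K' = f6 00 00 00.
K' ⊕ ipad = c0 36 36 36; K' ⊕ opad = aa 5c 5c 5c.
Inner hash: sum = 192+54+54+54+40+250+176+118 = 938; mod 256 = 170 → aa.
Outer hash (recomputed tag): sum = 170+92+92+92+170 = 616; mod 256 = 104 → 68.
Recomputed tag = 68; claimed = 68 → match.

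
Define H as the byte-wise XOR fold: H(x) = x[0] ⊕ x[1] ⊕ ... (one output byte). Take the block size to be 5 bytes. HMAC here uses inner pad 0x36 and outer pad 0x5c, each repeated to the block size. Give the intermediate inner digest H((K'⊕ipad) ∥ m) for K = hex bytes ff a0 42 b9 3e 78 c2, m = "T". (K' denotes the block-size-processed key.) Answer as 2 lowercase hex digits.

Key hex bytes ff a0 42 b9 3e 78 c2 is 7 bytes > B = 5, so hash it first: H(key) = 20, then zero-pad to 5 bytes: K' = 20 00 00 00 00.
K' ⊕ ipad = 16 36 36 36 36.
Inner input = 16 36 36 36 36 ∥ 54.
Inner hash: XOR 16⊕36⊕36⊕36⊕36⊕54 = 42.

42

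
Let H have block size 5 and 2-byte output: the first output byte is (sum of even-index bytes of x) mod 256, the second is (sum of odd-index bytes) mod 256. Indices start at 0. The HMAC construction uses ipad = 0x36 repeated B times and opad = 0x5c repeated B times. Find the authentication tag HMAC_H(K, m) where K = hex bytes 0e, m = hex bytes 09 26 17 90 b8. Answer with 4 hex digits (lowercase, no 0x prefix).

Key hex bytes 0e is 1 byte ≤ B = 5; zero-pad to 5 bytes: K' = 0e 00 00 00 00.
K' ⊕ ipad = 38 36 36 36 36.  K' ⊕ opad = 52 5c 5c 5c 5c.
Inner input = (K'⊕ipad) ∥ m = 38 36 36 36 36 ∥ 09 26 17 90 b8.
Inner hash: even-index sum = 346 mod 256 = 90; odd-index sum = 324 mod 256 = 68 → 5a 44.
Outer input = (K'⊕opad) ∥ inner = 52 5c 5c 5c 5c ∥ 5a 44.
Outer hash (tag): even-index sum = 334 mod 256 = 78; odd-index sum = 274 mod 256 = 18 → 4e 12.

4e12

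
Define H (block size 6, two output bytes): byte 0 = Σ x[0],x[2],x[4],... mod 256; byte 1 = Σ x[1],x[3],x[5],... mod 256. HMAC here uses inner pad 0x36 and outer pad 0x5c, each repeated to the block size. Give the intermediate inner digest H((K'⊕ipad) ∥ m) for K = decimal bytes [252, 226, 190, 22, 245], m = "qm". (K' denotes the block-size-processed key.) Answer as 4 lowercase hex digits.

8697

Key decimal bytes [252, 226, 190, 22, 245] = fc e2 be 16 f5 is 5 bytes ≤ B = 6; zero-pad to 6 bytes: K' = fc e2 be 16 f5 00.
K' ⊕ ipad = ca d4 88 20 c3 36.
Inner input = ca d4 88 20 c3 36 ∥ 71 6d.
Inner hash: even-index sum = 646 mod 256 = 134; odd-index sum = 407 mod 256 = 151 → 86 97.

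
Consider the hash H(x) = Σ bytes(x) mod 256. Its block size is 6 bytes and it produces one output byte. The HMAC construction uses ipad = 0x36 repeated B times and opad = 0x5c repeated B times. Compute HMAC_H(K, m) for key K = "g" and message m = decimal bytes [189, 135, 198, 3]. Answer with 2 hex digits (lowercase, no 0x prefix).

Key "g" = 67 is 1 byte ≤ B = 6; zero-pad to 6 bytes: K' = 67 00 00 00 00 00.
K' ⊕ ipad = 51 36 36 36 36 36.  K' ⊕ opad = 3b 5c 5c 5c 5c 5c.
Inner input = (K'⊕ipad) ∥ m = 51 36 36 36 36 36 ∥ bd 87 c6 03.
Inner hash: sum = 81+54+54+54+54+54+189+135+198+3 = 876; mod 256 = 108 → 6c.
Outer input = (K'⊕opad) ∥ inner = 3b 5c 5c 5c 5c 5c ∥ 6c.
Outer hash (tag): sum = 59+92+92+92+92+92+108 = 627; mod 256 = 115 → 73.

73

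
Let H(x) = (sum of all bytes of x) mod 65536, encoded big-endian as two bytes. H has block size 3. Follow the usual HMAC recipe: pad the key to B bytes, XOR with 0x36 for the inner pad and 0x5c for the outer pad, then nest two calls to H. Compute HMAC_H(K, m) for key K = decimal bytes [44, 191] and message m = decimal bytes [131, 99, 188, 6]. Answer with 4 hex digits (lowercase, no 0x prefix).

0232

Key decimal bytes [44, 191] = 2c bf is 2 bytes ≤ B = 3; zero-pad to 3 bytes: K' = 2c bf 00.
K' ⊕ ipad = 1a 89 36.  K' ⊕ opad = 70 e3 5c.
Inner input = (K'⊕ipad) ∥ m = 1a 89 36 ∥ 83 63 bc 06.
Inner hash: sum = 26+137+54+131+99+188+6 = 641 → 02 81.
Outer input = (K'⊕opad) ∥ inner = 70 e3 5c ∥ 02 81.
Outer hash (tag): sum = 112+227+92+2+129 = 562 → 02 32.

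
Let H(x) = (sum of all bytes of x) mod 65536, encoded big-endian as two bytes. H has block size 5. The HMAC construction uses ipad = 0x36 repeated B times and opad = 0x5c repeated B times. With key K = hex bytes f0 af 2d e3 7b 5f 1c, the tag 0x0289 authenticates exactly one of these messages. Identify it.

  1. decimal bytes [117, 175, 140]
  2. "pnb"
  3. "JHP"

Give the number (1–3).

Key hex bytes f0 af 2d e3 7b 5f 1c is 7 bytes > B = 5, so hash it first: H(key) = 03 a5, then zero-pad to 5 bytes: K' = 03 a5 00 00 00.
K' ⊕ ipad = 35 93 36 36 36; K' ⊕ opad = 5f f9 5c 5c 5c.
m1: inner = H(35 93 36 36 36 75 af 8c) = 03 1a; tag = H(5f f9 5c 5c 5c 03 1a) = 0289 ← matches
m2: inner = H(35 93 36 36 36 70 6e 62) = 02 aa; tag = H(5f f9 5c 5c 5c 02 aa) = 0318
m3: inner = H(35 93 36 36 36 4a 48 50) = 02 4c; tag = H(5f f9 5c 5c 5c 02 4c) = 02ba

1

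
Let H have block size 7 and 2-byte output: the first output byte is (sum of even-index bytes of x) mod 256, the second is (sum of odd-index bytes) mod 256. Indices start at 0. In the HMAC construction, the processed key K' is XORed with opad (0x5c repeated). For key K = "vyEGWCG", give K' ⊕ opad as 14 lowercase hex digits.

2a25191b0b1f1b

Key "vyEGWCG" = 76 79 45 47 57 43 47 is exactly B = 7 bytes: K' = 76 79 45 47 57 43 47.
XOR each byte with 0x5c: 76⊕5c=2a, 79⊕5c=25, 45⊕5c=19, 47⊕5c=1b, 57⊕5c=0b, 43⊕5c=1f, 47⊕5c=1b.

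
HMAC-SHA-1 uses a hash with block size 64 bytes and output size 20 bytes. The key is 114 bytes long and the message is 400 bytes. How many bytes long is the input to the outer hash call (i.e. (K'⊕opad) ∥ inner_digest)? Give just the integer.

84

Key is 114 > 64 bytes, so it is hashed to 20 bytes then zero-padded to 64: |K'| = 64.
Outer input = (K'⊕opad) ∥ H(inner) → 64 + 20 = 84 bytes.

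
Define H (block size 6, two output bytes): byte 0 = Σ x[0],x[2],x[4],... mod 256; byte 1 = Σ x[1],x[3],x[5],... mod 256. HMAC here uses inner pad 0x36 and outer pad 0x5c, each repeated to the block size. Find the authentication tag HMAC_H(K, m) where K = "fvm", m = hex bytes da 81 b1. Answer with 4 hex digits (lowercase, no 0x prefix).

330f

Key "fvm" = 66 76 6d is 3 bytes ≤ B = 6; zero-pad to 6 bytes: K' = 66 76 6d 00 00 00.
K' ⊕ ipad = 50 40 5b 36 36 36.  K' ⊕ opad = 3a 2a 31 5c 5c 5c.
Inner input = (K'⊕ipad) ∥ m = 50 40 5b 36 36 36 ∥ da 81 b1.
Inner hash: even-index sum = 620 mod 256 = 108; odd-index sum = 301 mod 256 = 45 → 6c 2d.
Outer input = (K'⊕opad) ∥ inner = 3a 2a 31 5c 5c 5c ∥ 6c 2d.
Outer hash (tag): even-index sum = 307 mod 256 = 51; odd-index sum = 271 mod 256 = 15 → 33 0f.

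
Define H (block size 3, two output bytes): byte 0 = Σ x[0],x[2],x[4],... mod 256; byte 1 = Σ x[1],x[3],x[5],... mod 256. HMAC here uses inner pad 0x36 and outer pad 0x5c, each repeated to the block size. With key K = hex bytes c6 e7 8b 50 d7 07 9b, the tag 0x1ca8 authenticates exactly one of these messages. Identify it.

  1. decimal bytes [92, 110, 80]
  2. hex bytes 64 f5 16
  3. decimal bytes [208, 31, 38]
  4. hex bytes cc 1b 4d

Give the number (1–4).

Key hex bytes c6 e7 8b 50 d7 07 9b is 7 bytes > B = 3, so hash it first: H(key) = c3 3e, then zero-pad to 3 bytes: K' = c3 3e 00.
K' ⊕ ipad = f5 08 36; K' ⊕ opad = 9f 62 5c.
m1: inner = H(f5 08 36 5c 6e 50) = 99 b4; tag = H(9f 62 5c 99 b4) = affb
m2: inner = H(f5 08 36 64 f5 16) = 20 82; tag = H(9f 62 5c 20 82) = 7d82
m3: inner = H(f5 08 36 d0 1f 26) = 4a fe; tag = H(9f 62 5c 4a fe) = f9ac
m4: inner = H(f5 08 36 cc 1b 4d) = 46 21; tag = H(9f 62 5c 46 21) = 1ca8 ← matches

4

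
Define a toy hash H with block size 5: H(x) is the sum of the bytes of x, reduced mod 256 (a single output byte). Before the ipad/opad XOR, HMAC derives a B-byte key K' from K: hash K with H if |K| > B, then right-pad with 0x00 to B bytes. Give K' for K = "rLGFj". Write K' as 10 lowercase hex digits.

Key "rLGFj" = 72 4c 47 46 6a is exactly B = 5 bytes: K' = 72 4c 47 46 6a.

724c47466a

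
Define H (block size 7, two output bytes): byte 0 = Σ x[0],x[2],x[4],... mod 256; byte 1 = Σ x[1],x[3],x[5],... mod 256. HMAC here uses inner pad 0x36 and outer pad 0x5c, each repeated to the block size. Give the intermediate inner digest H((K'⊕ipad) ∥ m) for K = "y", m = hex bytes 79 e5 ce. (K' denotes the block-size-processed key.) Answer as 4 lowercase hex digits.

Key "y" = 79 is 1 byte ≤ B = 7; zero-pad to 7 bytes: K' = 79 00 00 00 00 00 00.
K' ⊕ ipad = 4f 36 36 36 36 36 36.
Inner input = 4f 36 36 36 36 36 36 ∥ 79 e5 ce.
Inner hash: even-index sum = 470 mod 256 = 214; odd-index sum = 489 mod 256 = 233 → d6 e9.

d6e9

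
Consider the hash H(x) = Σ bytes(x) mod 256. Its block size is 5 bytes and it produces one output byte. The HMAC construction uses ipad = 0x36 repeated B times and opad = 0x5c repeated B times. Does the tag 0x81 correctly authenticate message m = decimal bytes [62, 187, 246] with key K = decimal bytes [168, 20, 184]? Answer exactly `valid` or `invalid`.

valid

Key decimal bytes [168, 20, 184] = a8 14 b8 is 3 bytes ≤ B = 5; zero-pad to 5 bytes: K' = a8 14 b8 00 00.
K' ⊕ ipad = 9e 22 8e 36 36; K' ⊕ opad = f4 48 e4 5c 5c.
Inner hash: sum = 158+34+142+54+54+62+187+246 = 937; mod 256 = 169 → a9.
Outer hash (recomputed tag): sum = 244+72+228+92+92+169 = 897; mod 256 = 129 → 81.
Recomputed tag = 81; claimed = 81 → match.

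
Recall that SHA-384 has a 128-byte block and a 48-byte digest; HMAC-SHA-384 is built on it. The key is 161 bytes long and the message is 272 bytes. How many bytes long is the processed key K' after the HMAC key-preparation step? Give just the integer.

128

Key is 161 > 128 bytes, so it is hashed to 48 bytes then zero-padded to 128: |K'| = 128.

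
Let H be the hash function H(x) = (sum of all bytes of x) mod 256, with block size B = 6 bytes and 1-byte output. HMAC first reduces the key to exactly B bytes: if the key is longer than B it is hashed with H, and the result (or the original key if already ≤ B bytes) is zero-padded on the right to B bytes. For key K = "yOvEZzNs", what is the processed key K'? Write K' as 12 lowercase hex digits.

|K| = 8 > B = 6, so first hash the key.
H(K): sum = 121+79+118+69+90+122+78+115 = 792; mod 256 = 24 → 18.
Zero-pad H(K) = 18 to 6 bytes: K' = 18 00 00 00 00 00.

180000000000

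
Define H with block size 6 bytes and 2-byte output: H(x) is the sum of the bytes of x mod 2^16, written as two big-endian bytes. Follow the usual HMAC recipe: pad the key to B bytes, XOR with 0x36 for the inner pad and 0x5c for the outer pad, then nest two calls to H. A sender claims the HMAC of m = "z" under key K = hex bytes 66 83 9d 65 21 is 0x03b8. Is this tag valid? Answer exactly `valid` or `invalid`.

valid

Key hex bytes 66 83 9d 65 21 is 5 bytes ≤ B = 6; zero-pad to 6 bytes: K' = 66 83 9d 65 21 00.
K' ⊕ ipad = 50 b5 ab 53 17 36; K' ⊕ opad = 3a df c1 39 7d 5c.
Inner hash: sum = 80+181+171+83+23+54+122 = 714 → 02 ca.
Outer hash (recomputed tag): sum = 58+223+193+57+125+92+2+202 = 952 → 03 b8.
Recomputed tag = 03b8; claimed = 03b8 → match.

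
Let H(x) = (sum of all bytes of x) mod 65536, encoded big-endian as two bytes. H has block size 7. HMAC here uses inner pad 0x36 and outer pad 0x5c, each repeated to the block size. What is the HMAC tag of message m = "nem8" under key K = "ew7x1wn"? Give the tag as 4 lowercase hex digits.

Key "ew7x1wn" = 65 77 37 78 31 77 6e is exactly B = 7 bytes: K' = 65 77 37 78 31 77 6e.
K' ⊕ ipad = 53 41 01 4e 07 41 58.  K' ⊕ opad = 39 2b 6b 24 6d 2b 32.
Inner input = (K'⊕ipad) ∥ m = 53 41 01 4e 07 41 58 ∥ 6e 65 6d 38.
Inner hash: sum = 83+65+1+78+7+65+88+110+101+109+56 = 763 → 02 fb.
Outer input = (K'⊕opad) ∥ inner = 39 2b 6b 24 6d 2b 32 ∥ 02 fb.
Outer hash (tag): sum = 57+43+107+36+109+43+50+2+251 = 698 → 02 ba.

02ba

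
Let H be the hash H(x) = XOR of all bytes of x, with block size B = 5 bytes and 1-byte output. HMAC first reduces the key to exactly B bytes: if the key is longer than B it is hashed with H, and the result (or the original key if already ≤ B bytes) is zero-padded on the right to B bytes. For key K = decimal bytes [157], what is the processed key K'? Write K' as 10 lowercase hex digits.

Key decimal bytes [157] = 9d is 1 byte ≤ B = 5; zero-pad to 5 bytes: K' = 9d 00 00 00 00.

9d00000000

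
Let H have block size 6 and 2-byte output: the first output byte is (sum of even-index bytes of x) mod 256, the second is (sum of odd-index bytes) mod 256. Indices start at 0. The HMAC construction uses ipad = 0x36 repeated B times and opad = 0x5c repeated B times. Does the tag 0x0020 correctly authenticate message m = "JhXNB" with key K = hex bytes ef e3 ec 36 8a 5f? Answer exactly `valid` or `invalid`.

invalid

Key hex bytes ef e3 ec 36 8a 5f is exactly B = 6 bytes: K' = ef e3 ec 36 8a 5f.
K' ⊕ ipad = d9 d5 da 00 bc 69; K' ⊕ opad = b3 bf b0 6a d6 03.
Inner hash: even-index sum = 851 mod 256 = 83; odd-index sum = 500 mod 256 = 244 → 53 f4.
Outer hash (recomputed tag): even-index sum = 652 mod 256 = 140; odd-index sum = 544 mod 256 = 32 → 8c 20.
Recomputed tag = 8c20; claimed = 0020 → mismatch.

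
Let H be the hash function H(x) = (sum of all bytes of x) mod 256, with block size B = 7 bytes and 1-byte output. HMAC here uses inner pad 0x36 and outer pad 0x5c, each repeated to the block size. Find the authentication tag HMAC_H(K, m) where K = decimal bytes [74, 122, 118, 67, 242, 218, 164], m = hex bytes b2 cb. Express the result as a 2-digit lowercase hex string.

ed

Key decimal bytes [74, 122, 118, 67, 242, 218, 164] = 4a 7a 76 43 f2 da a4 is exactly B = 7 bytes: K' = 4a 7a 76 43 f2 da a4.
K' ⊕ ipad = 7c 4c 40 75 c4 ec 92.  K' ⊕ opad = 16 26 2a 1f ae 86 f8.
Inner input = (K'⊕ipad) ∥ m = 7c 4c 40 75 c4 ec 92 ∥ b2 cb.
Inner hash: sum = 124+76+64+117+196+236+146+178+203 = 1340; mod 256 = 60 → 3c.
Outer input = (K'⊕opad) ∥ inner = 16 26 2a 1f ae 86 f8 ∥ 3c.
Outer hash (tag): sum = 22+38+42+31+174+134+248+60 = 749; mod 256 = 237 → ed.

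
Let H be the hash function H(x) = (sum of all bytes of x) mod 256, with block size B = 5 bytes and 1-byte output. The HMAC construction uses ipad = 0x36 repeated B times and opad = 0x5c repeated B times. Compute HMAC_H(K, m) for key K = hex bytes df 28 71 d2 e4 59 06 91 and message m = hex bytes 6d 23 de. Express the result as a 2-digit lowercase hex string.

20

Key hex bytes df 28 71 d2 e4 59 06 91 is 8 bytes > B = 5, so hash it first: H(key) = 1e, then zero-pad to 5 bytes: K' = 1e 00 00 00 00.
K' ⊕ ipad = 28 36 36 36 36.  K' ⊕ opad = 42 5c 5c 5c 5c.
Inner input = (K'⊕ipad) ∥ m = 28 36 36 36 36 ∥ 6d 23 de.
Inner hash: sum = 40+54+54+54+54+109+35+222 = 622; mod 256 = 110 → 6e.
Outer input = (K'⊕opad) ∥ inner = 42 5c 5c 5c 5c ∥ 6e.
Outer hash (tag): sum = 66+92+92+92+92+110 = 544; mod 256 = 32 → 20.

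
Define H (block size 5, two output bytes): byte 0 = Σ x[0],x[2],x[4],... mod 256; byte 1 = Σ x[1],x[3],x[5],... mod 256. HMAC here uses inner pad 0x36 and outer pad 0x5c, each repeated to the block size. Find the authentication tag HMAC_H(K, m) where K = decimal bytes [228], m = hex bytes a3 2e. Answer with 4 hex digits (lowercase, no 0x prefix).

7f24

Key decimal bytes [228] = e4 is 1 byte ≤ B = 5; zero-pad to 5 bytes: K' = e4 00 00 00 00.
K' ⊕ ipad = d2 36 36 36 36.  K' ⊕ opad = b8 5c 5c 5c 5c.
Inner input = (K'⊕ipad) ∥ m = d2 36 36 36 36 ∥ a3 2e.
Inner hash: even-index sum = 364 mod 256 = 108; odd-index sum = 271 mod 256 = 15 → 6c 0f.
Outer input = (K'⊕opad) ∥ inner = b8 5c 5c 5c 5c ∥ 6c 0f.
Outer hash (tag): even-index sum = 383 mod 256 = 127; odd-index sum = 292 mod 256 = 36 → 7f 24.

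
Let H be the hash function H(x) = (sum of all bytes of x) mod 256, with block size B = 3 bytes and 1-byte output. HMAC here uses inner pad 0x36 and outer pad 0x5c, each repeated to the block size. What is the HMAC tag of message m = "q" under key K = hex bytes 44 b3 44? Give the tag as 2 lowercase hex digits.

Key hex bytes 44 b3 44 is exactly B = 3 bytes: K' = 44 b3 44.
K' ⊕ ipad = 72 85 72.  K' ⊕ opad = 18 ef 18.
Inner input = (K'⊕ipad) ∥ m = 72 85 72 ∥ 71.
Inner hash: sum = 114+133+114+113 = 474; mod 256 = 218 → da.
Outer input = (K'⊕opad) ∥ inner = 18 ef 18 ∥ da.
Outer hash (tag): sum = 24+239+24+218 = 505; mod 256 = 249 → f9.

f9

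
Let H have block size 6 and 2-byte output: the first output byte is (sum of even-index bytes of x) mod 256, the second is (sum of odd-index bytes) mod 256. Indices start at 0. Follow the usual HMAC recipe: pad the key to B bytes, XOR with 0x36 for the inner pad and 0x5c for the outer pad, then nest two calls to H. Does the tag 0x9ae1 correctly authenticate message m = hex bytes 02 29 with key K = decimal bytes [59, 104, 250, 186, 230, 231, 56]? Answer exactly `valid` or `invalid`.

valid

Key decimal bytes [59, 104, 250, 186, 230, 231, 56] = 3b 68 fa ba e6 e7 38 is 7 bytes > B = 6, so hash it first: H(key) = 53 09, then zero-pad to 6 bytes: K' = 53 09 00 00 00 00.
K' ⊕ ipad = 65 3f 36 36 36 36; K' ⊕ opad = 0f 55 5c 5c 5c 5c.
Inner hash: even-index sum = 211 mod 256 = 211; odd-index sum = 212 mod 256 = 212 → d3 d4.
Outer hash (recomputed tag): even-index sum = 410 mod 256 = 154; odd-index sum = 481 mod 256 = 225 → 9a e1.
Recomputed tag = 9ae1; claimed = 9ae1 → match.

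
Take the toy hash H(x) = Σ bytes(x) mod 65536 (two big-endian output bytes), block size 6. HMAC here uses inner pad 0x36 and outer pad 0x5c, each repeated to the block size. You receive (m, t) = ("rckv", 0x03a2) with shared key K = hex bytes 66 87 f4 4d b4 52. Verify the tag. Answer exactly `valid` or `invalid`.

valid

Key hex bytes 66 87 f4 4d b4 52 is exactly B = 6 bytes: K' = 66 87 f4 4d b4 52.
K' ⊕ ipad = 50 b1 c2 7b 82 64; K' ⊕ opad = 3a db a8 11 e8 0e.
Inner hash: sum = 80+177+194+123+130+100+114+99+107+118 = 1242 → 04 da.
Outer hash (recomputed tag): sum = 58+219+168+17+232+14+4+218 = 930 → 03 a2.
Recomputed tag = 03a2; claimed = 03a2 → match.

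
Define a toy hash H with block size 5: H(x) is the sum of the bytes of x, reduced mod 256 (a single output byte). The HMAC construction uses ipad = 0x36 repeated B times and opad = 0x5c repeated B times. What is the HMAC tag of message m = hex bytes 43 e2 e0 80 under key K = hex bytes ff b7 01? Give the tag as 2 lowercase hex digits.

15

Key hex bytes ff b7 01 is 3 bytes ≤ B = 5; zero-pad to 5 bytes: K' = ff b7 01 00 00.
K' ⊕ ipad = c9 81 37 36 36.  K' ⊕ opad = a3 eb 5d 5c 5c.
Inner input = (K'⊕ipad) ∥ m = c9 81 37 36 36 ∥ 43 e2 e0 80.
Inner hash: sum = 201+129+55+54+54+67+226+224+128 = 1138; mod 256 = 114 → 72.
Outer input = (K'⊕opad) ∥ inner = a3 eb 5d 5c 5c ∥ 72.
Outer hash (tag): sum = 163+235+93+92+92+114 = 789; mod 256 = 21 → 15.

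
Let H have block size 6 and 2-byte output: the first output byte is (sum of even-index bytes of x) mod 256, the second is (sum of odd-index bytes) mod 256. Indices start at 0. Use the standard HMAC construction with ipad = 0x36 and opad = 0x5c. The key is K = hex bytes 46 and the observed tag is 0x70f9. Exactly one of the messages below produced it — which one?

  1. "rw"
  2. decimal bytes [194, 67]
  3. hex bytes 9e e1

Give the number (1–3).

2

Key hex bytes 46 is 1 byte ≤ B = 6; zero-pad to 6 bytes: K' = 46 00 00 00 00 00.
K' ⊕ ipad = 70 36 36 36 36 36; K' ⊕ opad = 1a 5c 5c 5c 5c 5c.
m1: inner = H(70 36 36 36 36 36 72 77) = 4e 19; tag = H(1a 5c 5c 5c 5c 5c 4e 19) = 202d
m2: inner = H(70 36 36 36 36 36 c2 43) = 9e e5; tag = H(1a 5c 5c 5c 5c 5c 9e e5) = 70f9 ← matches
m3: inner = H(70 36 36 36 36 36 9e e1) = 7a 83; tag = H(1a 5c 5c 5c 5c 5c 7a 83) = 4c97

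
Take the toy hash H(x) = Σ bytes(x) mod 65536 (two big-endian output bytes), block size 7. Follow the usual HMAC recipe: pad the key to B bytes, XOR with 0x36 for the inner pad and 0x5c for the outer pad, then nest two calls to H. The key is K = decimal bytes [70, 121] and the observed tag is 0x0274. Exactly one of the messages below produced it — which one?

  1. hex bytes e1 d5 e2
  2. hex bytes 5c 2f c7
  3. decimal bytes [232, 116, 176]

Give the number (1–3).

1

Key decimal bytes [70, 121] = 46 79 is 2 bytes ≤ B = 7; zero-pad to 7 bytes: K' = 46 79 00 00 00 00 00.
K' ⊕ ipad = 70 4f 36 36 36 36 36; K' ⊕ opad = 1a 25 5c 5c 5c 5c 5c.
m1: inner = H(70 4f 36 36 36 36 36 e1 d5 e2) = 04 65; tag = H(1a 25 5c 5c 5c 5c 5c 04 65) = 0274 ← matches
m2: inner = H(70 4f 36 36 36 36 36 5c 2f c7) = 03 1f; tag = H(1a 25 5c 5c 5c 5c 5c 03 1f) = 022d
m3: inner = H(70 4f 36 36 36 36 36 e8 74 b0) = 03 d9; tag = H(1a 25 5c 5c 5c 5c 5c 03 d9) = 02e7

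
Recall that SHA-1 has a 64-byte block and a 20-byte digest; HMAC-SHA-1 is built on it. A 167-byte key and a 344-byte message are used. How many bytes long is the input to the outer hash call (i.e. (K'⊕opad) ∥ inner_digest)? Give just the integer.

Key is 167 > 64 bytes, so it is hashed to 20 bytes then zero-padded to 64: |K'| = 64.
Outer input = (K'⊕opad) ∥ H(inner) → 64 + 20 = 84 bytes.

84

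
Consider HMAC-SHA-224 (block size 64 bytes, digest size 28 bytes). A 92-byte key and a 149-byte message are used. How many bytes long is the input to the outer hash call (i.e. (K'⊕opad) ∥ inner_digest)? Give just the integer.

Key is 92 > 64 bytes, so it is hashed to 28 bytes then zero-padded to 64: |K'| = 64.
Outer input = (K'⊕opad) ∥ H(inner) → 64 + 28 = 92 bytes.

92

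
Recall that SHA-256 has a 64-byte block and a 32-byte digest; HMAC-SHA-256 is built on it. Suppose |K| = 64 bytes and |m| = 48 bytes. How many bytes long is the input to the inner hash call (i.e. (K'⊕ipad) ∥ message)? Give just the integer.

112

Key is 64 ≤ 64 bytes, zero-padded: |K'| = 64.
Inner input = (K'⊕ipad) ∥ m → 64 + 48 = 112 bytes.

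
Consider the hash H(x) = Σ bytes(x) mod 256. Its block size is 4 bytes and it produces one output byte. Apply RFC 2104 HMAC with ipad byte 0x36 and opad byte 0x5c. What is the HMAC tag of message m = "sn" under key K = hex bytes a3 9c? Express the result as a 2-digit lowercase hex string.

03

Key hex bytes a3 9c is 2 bytes ≤ B = 4; zero-pad to 4 bytes: K' = a3 9c 00 00.
K' ⊕ ipad = 95 aa 36 36.  K' ⊕ opad = ff c0 5c 5c.
Inner input = (K'⊕ipad) ∥ m = 95 aa 36 36 ∥ 73 6e.
Inner hash: sum = 149+170+54+54+115+110 = 652; mod 256 = 140 → 8c.
Outer input = (K'⊕opad) ∥ inner = ff c0 5c 5c ∥ 8c.
Outer hash (tag): sum = 255+192+92+92+140 = 771; mod 256 = 3 → 03.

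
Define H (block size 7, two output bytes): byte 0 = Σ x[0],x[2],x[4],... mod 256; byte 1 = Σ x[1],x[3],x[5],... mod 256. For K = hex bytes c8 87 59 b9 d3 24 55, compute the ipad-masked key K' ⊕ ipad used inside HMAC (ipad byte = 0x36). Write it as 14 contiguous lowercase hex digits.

feb16f8fe51263

Key hex bytes c8 87 59 b9 d3 24 55 is exactly B = 7 bytes: K' = c8 87 59 b9 d3 24 55.
XOR each byte with 0x36: c8⊕36=fe, 87⊕36=b1, 59⊕36=6f, b9⊕36=8f, d3⊕36=e5, 24⊕36=12, 55⊕36=63.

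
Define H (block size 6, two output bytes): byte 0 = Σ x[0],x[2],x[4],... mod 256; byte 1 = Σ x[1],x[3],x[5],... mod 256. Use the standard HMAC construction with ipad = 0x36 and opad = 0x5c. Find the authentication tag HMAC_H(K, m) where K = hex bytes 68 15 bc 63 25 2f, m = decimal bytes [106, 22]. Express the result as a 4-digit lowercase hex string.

Key hex bytes 68 15 bc 63 25 2f is exactly B = 6 bytes: K' = 68 15 bc 63 25 2f.
K' ⊕ ipad = 5e 23 8a 55 13 19.  K' ⊕ opad = 34 49 e0 3f 79 73.
Inner input = (K'⊕ipad) ∥ m = 5e 23 8a 55 13 19 ∥ 6a 16.
Inner hash: even-index sum = 357 mod 256 = 101; odd-index sum = 167 mod 256 = 167 → 65 a7.
Outer input = (K'⊕opad) ∥ inner = 34 49 e0 3f 79 73 ∥ 65 a7.
Outer hash (tag): even-index sum = 498 mod 256 = 242; odd-index sum = 418 mod 256 = 162 → f2 a2.

f2a2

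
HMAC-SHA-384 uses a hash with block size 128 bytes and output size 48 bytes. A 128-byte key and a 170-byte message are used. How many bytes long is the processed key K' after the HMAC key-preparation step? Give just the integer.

Key is 128 ≤ 128 bytes, zero-padded: |K'| = 128.

128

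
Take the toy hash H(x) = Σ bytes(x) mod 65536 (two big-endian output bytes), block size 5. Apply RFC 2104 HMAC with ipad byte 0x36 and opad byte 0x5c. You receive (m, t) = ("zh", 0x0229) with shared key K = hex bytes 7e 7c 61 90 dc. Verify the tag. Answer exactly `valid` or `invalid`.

valid

Key hex bytes 7e 7c 61 90 dc is exactly B = 5 bytes: K' = 7e 7c 61 90 dc.
K' ⊕ ipad = 48 4a 57 a6 ea; K' ⊕ opad = 22 20 3d cc 80.
Inner hash: sum = 72+74+87+166+234+122+104 = 859 → 03 5b.
Outer hash (recomputed tag): sum = 34+32+61+204+128+3+91 = 553 → 02 29.
Recomputed tag = 0229; claimed = 0229 → match.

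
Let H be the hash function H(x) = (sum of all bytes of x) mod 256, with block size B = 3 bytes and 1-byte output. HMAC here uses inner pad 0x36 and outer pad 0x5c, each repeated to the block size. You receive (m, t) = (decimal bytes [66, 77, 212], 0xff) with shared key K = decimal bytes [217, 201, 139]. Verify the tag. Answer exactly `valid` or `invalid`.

Key decimal bytes [217, 201, 139] = d9 c9 8b is exactly B = 3 bytes: K' = d9 c9 8b.
K' ⊕ ipad = ef ff bd; K' ⊕ opad = 85 95 d7.
Inner hash: sum = 239+255+189+66+77+212 = 1038; mod 256 = 14 → 0e.
Outer hash (recomputed tag): sum = 133+149+215+14 = 511; mod 256 = 255 → ff.
Recomputed tag = ff; claimed = ff → match.

valid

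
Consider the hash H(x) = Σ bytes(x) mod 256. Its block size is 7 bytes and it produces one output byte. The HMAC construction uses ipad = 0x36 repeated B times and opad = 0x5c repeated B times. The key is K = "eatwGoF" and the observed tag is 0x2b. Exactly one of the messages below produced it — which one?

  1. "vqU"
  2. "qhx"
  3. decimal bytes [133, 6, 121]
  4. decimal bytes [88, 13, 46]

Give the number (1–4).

4

Key "eatwGoF" = 65 61 74 77 47 6f 46 is exactly B = 7 bytes: K' = 65 61 74 77 47 6f 46.
K' ⊕ ipad = 53 57 42 41 71 59 70; K' ⊕ opad = 39 3d 28 2b 1b 33 1a.
m1: inner = H(53 57 42 41 71 59 70 76 71 55) = a3; tag = H(39 3d 28 2b 1b 33 1a a3) = d4
m2: inner = H(53 57 42 41 71 59 70 71 68 78) = b8; tag = H(39 3d 28 2b 1b 33 1a b8) = e9
m3: inner = H(53 57 42 41 71 59 70 85 06 79) = 6b; tag = H(39 3d 28 2b 1b 33 1a 6b) = 9c
m4: inner = H(53 57 42 41 71 59 70 58 0d 2e) = fa; tag = H(39 3d 28 2b 1b 33 1a fa) = 2b ← matches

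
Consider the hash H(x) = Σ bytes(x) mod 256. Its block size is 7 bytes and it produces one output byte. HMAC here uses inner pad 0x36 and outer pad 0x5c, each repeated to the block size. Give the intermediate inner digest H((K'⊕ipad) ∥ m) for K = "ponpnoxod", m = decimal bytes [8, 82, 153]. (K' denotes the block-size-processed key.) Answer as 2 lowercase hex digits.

Key "ponpnoxod" = 70 6f 6e 70 6e 6f 78 6f 64 is 9 bytes > B = 7, so hash it first: H(key) = e5, then zero-pad to 7 bytes: K' = e5 00 00 00 00 00 00.
K' ⊕ ipad = d3 36 36 36 36 36 36.
Inner input = d3 36 36 36 36 36 36 ∥ 08 52 99.
Inner hash: sum = 211+54+54+54+54+54+54+8+82+153 = 778; mod 256 = 10 → 0a.

0a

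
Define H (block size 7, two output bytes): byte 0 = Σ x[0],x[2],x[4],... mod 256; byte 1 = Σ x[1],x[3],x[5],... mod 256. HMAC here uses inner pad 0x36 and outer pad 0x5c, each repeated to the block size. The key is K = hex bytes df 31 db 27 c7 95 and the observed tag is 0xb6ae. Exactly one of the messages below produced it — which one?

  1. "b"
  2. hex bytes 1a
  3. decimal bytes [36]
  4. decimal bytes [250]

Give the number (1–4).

Key hex bytes df 31 db 27 c7 95 is 6 bytes ≤ B = 7; zero-pad to 7 bytes: K' = df 31 db 27 c7 95 00.
K' ⊕ ipad = e9 07 ed 11 f1 a3 36; K' ⊕ opad = 83 6d 87 7b 9b c9 5c.
m1: inner = H(e9 07 ed 11 f1 a3 36 62) = fd 1d; tag = H(83 6d 87 7b 9b c9 5c fd 1d) = 1eae
m2: inner = H(e9 07 ed 11 f1 a3 36 1a) = fd d5; tag = H(83 6d 87 7b 9b c9 5c fd d5) = d6ae
m3: inner = H(e9 07 ed 11 f1 a3 36 24) = fd df; tag = H(83 6d 87 7b 9b c9 5c fd df) = e0ae
m4: inner = H(e9 07 ed 11 f1 a3 36 fa) = fd b5; tag = H(83 6d 87 7b 9b c9 5c fd b5) = b6ae ← matches

4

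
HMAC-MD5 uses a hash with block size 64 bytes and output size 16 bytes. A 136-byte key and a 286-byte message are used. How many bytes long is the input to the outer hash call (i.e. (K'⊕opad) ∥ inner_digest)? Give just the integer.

80

Key is 136 > 64 bytes, so it is hashed to 16 bytes then zero-padded to 64: |K'| = 64.
Outer input = (K'⊕opad) ∥ H(inner) → 64 + 16 = 80 bytes.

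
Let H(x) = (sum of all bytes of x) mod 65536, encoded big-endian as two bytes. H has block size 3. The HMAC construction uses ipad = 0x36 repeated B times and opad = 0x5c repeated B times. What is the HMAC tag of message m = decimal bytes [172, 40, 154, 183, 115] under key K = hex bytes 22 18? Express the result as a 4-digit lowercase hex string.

Key hex bytes 22 18 is 2 bytes ≤ B = 3; zero-pad to 3 bytes: K' = 22 18 00.
K' ⊕ ipad = 14 2e 36.  K' ⊕ opad = 7e 44 5c.
Inner input = (K'⊕ipad) ∥ m = 14 2e 36 ∥ ac 28 9a b7 73.
Inner hash: sum = 20+46+54+172+40+154+183+115 = 784 → 03 10.
Outer input = (K'⊕opad) ∥ inner = 7e 44 5c ∥ 03 10.
Outer hash (tag): sum = 126+68+92+3+16 = 305 → 01 31.

0131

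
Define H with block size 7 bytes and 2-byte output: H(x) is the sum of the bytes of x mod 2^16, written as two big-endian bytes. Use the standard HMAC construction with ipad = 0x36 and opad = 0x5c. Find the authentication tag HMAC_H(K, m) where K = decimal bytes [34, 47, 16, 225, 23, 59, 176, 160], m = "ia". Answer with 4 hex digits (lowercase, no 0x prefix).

Key decimal bytes [34, 47, 16, 225, 23, 59, 176, 160] = 22 2f 10 e1 17 3b b0 a0 is 8 bytes > B = 7, so hash it first: H(key) = 02 e4, then zero-pad to 7 bytes: K' = 02 e4 00 00 00 00 00.
K' ⊕ ipad = 34 d2 36 36 36 36 36.  K' ⊕ opad = 5e b8 5c 5c 5c 5c 5c.
Inner input = (K'⊕ipad) ∥ m = 34 d2 36 36 36 36 36 ∥ 69 61.
Inner hash: sum = 52+210+54+54+54+54+54+105+97 = 734 → 02 de.
Outer input = (K'⊕opad) ∥ inner = 5e b8 5c 5c 5c 5c 5c ∥ 02 de.
Outer hash (tag): sum = 94+184+92+92+92+92+92+2+222 = 962 → 03 c2.

03c2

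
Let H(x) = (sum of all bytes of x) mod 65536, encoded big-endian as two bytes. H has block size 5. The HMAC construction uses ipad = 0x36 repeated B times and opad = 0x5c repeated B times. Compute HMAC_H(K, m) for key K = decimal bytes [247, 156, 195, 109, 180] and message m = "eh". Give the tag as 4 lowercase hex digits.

Key decimal bytes [247, 156, 195, 109, 180] = f7 9c c3 6d b4 is exactly B = 5 bytes: K' = f7 9c c3 6d b4.
K' ⊕ ipad = c1 aa f5 5b 82.  K' ⊕ opad = ab c0 9f 31 e8.
Inner input = (K'⊕ipad) ∥ m = c1 aa f5 5b 82 ∥ 65 68.
Inner hash: sum = 193+170+245+91+130+101+104 = 1034 → 04 0a.
Outer input = (K'⊕opad) ∥ inner = ab c0 9f 31 e8 ∥ 04 0a.
Outer hash (tag): sum = 171+192+159+49+232+4+10 = 817 → 03 31.

0331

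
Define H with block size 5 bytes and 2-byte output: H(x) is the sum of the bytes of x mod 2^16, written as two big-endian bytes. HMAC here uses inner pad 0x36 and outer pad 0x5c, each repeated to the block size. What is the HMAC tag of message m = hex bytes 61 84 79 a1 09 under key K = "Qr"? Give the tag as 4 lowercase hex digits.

01a7

Key "Qr" = 51 72 is 2 bytes ≤ B = 5; zero-pad to 5 bytes: K' = 51 72 00 00 00.
K' ⊕ ipad = 67 44 36 36 36.  K' ⊕ opad = 0d 2e 5c 5c 5c.
Inner input = (K'⊕ipad) ∥ m = 67 44 36 36 36 ∥ 61 84 79 a1 09.
Inner hash: sum = 103+68+54+54+54+97+132+121+161+9 = 853 → 03 55.
Outer input = (K'⊕opad) ∥ inner = 0d 2e 5c 5c 5c ∥ 03 55.
Outer hash (tag): sum = 13+46+92+92+92+3+85 = 423 → 01 a7.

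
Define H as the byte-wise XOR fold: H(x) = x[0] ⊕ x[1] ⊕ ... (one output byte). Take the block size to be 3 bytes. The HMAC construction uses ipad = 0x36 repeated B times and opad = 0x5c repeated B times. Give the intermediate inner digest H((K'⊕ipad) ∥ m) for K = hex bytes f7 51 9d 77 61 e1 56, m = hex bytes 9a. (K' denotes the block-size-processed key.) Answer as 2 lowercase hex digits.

Key hex bytes f7 51 9d 77 61 e1 56 is 7 bytes > B = 3, so hash it first: H(key) = 9a, then zero-pad to 3 bytes: K' = 9a 00 00.
K' ⊕ ipad = ac 36 36.
Inner input = ac 36 36 ∥ 9a.
Inner hash: XOR ac⊕36⊕36⊕9a = 36.

36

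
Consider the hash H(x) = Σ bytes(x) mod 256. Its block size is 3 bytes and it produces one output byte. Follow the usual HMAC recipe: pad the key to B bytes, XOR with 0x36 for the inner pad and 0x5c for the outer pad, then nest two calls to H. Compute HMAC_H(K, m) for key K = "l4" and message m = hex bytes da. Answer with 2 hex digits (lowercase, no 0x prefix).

Key "l4" = 6c 34 is 2 bytes ≤ B = 3; zero-pad to 3 bytes: K' = 6c 34 00.
K' ⊕ ipad = 5a 02 36.  K' ⊕ opad = 30 68 5c.
Inner input = (K'⊕ipad) ∥ m = 5a 02 36 ∥ da.
Inner hash: sum = 90+2+54+218 = 364; mod 256 = 108 → 6c.
Outer input = (K'⊕opad) ∥ inner = 30 68 5c ∥ 6c.
Outer hash (tag): sum = 48+104+92+108 = 352; mod 256 = 96 → 60.

60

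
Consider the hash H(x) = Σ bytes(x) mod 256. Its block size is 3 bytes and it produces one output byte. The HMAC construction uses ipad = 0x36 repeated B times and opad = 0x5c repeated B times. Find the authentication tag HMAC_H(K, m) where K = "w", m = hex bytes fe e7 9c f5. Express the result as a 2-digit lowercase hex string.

Key "w" = 77 is 1 byte ≤ B = 3; zero-pad to 3 bytes: K' = 77 00 00.
K' ⊕ ipad = 41 36 36.  K' ⊕ opad = 2b 5c 5c.
Inner input = (K'⊕ipad) ∥ m = 41 36 36 ∥ fe e7 9c f5.
Inner hash: sum = 65+54+54+254+231+156+245 = 1059; mod 256 = 35 → 23.
Outer input = (K'⊕opad) ∥ inner = 2b 5c 5c ∥ 23.
Outer hash (tag): sum = 43+92+92+35 = 262; mod 256 = 6 → 06.

06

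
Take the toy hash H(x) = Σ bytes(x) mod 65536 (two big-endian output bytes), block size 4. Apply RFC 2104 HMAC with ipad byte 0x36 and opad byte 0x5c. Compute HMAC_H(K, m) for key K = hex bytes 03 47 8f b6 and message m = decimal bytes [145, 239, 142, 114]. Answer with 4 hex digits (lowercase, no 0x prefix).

Key hex bytes 03 47 8f b6 is exactly B = 4 bytes: K' = 03 47 8f b6.
K' ⊕ ipad = 35 71 b9 80.  K' ⊕ opad = 5f 1b d3 ea.
Inner input = (K'⊕ipad) ∥ m = 35 71 b9 80 ∥ 91 ef 8e 72.
Inner hash: sum = 53+113+185+128+145+239+142+114 = 1119 → 04 5f.
Outer input = (K'⊕opad) ∥ inner = 5f 1b d3 ea ∥ 04 5f.
Outer hash (tag): sum = 95+27+211+234+4+95 = 666 → 02 9a.

029a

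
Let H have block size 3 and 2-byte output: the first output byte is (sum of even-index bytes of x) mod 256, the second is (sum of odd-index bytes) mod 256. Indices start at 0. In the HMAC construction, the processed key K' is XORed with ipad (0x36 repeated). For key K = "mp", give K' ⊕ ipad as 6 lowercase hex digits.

5b4636

Key "mp" = 6d 70 is 2 bytes ≤ B = 3; zero-pad to 3 bytes: K' = 6d 70 00.
XOR each byte with 0x36: 6d⊕36=5b, 70⊕36=46, 00⊕36=36.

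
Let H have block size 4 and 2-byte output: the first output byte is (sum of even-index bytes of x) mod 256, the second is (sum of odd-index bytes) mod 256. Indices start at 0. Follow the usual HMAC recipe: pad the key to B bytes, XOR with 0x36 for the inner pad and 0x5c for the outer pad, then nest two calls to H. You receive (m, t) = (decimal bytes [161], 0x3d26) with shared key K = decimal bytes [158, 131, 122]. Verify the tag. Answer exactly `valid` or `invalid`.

Key decimal bytes [158, 131, 122] = 9e 83 7a is 3 bytes ≤ B = 4; zero-pad to 4 bytes: K' = 9e 83 7a 00.
K' ⊕ ipad = a8 b5 4c 36; K' ⊕ opad = c2 df 26 5c.
Inner hash: even-index sum = 405 mod 256 = 149; odd-index sum = 235 mod 256 = 235 → 95 eb.
Outer hash (recomputed tag): even-index sum = 381 mod 256 = 125; odd-index sum = 550 mod 256 = 38 → 7d 26.
Recomputed tag = 7d26; claimed = 3d26 → mismatch.

invalid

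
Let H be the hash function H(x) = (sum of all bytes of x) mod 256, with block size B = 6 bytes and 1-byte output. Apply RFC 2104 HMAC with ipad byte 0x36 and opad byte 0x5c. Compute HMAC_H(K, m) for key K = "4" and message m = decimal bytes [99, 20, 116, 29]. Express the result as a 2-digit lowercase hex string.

Key "4" = 34 is 1 byte ≤ B = 6; zero-pad to 6 bytes: K' = 34 00 00 00 00 00.
K' ⊕ ipad = 02 36 36 36 36 36.  K' ⊕ opad = 68 5c 5c 5c 5c 5c.
Inner input = (K'⊕ipad) ∥ m = 02 36 36 36 36 36 ∥ 63 14 74 1d.
Inner hash: sum = 2+54+54+54+54+54+99+20+116+29 = 536; mod 256 = 24 → 18.
Outer input = (K'⊕opad) ∥ inner = 68 5c 5c 5c 5c 5c ∥ 18.
Outer hash (tag): sum = 104+92+92+92+92+92+24 = 588; mod 256 = 76 → 4c.

4c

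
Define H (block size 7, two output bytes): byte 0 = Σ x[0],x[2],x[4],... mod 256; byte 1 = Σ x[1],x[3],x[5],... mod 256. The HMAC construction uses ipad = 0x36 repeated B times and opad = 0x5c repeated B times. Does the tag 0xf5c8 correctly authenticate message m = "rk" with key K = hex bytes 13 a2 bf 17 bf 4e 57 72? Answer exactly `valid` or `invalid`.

Key hex bytes 13 a2 bf 17 bf 4e 57 72 is 8 bytes > B = 7, so hash it first: H(key) = e8 79, then zero-pad to 7 bytes: K' = e8 79 00 00 00 00 00.
K' ⊕ ipad = de 4f 36 36 36 36 36; K' ⊕ opad = b4 25 5c 5c 5c 5c 5c.
Inner hash: even-index sum = 491 mod 256 = 235; odd-index sum = 301 mod 256 = 45 → eb 2d.
Outer hash (recomputed tag): even-index sum = 501 mod 256 = 245; odd-index sum = 456 mod 256 = 200 → f5 c8.
Recomputed tag = f5c8; claimed = f5c8 → match.

valid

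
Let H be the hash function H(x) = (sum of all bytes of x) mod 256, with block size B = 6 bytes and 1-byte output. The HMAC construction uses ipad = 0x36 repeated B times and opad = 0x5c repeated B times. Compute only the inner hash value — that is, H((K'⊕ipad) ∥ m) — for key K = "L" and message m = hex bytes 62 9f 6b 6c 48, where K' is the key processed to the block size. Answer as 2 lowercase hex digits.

Key "L" = 4c is 1 byte ≤ B = 6; zero-pad to 6 bytes: K' = 4c 00 00 00 00 00.
K' ⊕ ipad = 7a 36 36 36 36 36.
Inner input = 7a 36 36 36 36 36 ∥ 62 9f 6b 6c 48.
Inner hash: sum = 122+54+54+54+54+54+98+159+107+108+72 = 936; mod 256 = 168 → a8.

a8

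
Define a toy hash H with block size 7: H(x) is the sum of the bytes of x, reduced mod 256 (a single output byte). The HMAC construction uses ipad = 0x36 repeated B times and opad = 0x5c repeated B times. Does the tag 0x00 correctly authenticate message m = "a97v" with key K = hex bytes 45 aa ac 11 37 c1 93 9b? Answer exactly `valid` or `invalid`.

Key hex bytes 45 aa ac 11 37 c1 93 9b is 8 bytes > B = 7, so hash it first: H(key) = d2, then zero-pad to 7 bytes: K' = d2 00 00 00 00 00 00.
K' ⊕ ipad = e4 36 36 36 36 36 36; K' ⊕ opad = 8e 5c 5c 5c 5c 5c 5c.
Inner hash: sum = 228+54+54+54+54+54+54+97+57+55+118 = 879; mod 256 = 111 → 6f.
Outer hash (recomputed tag): sum = 142+92+92+92+92+92+92+111 = 805; mod 256 = 37 → 25.
Recomputed tag = 25; claimed = 00 → mismatch.

invalid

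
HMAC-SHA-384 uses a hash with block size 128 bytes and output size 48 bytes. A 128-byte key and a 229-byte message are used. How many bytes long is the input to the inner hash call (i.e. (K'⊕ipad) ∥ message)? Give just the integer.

357

Key is 128 ≤ 128 bytes, zero-padded: |K'| = 128.
Inner input = (K'⊕ipad) ∥ m → 128 + 229 = 357 bytes.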